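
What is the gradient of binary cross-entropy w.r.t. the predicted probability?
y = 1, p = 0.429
∂L/∂p = -2.331

∂L/∂p = -y/p + (1-y)/(1-p) = -1/0.429 + 0 = -2.331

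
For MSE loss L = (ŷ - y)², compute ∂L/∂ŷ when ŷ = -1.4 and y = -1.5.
∂L/∂ŷ = 0.2

∂L/∂ŷ = 2(ŷ - y) = 2(-1.4 - -1.5) = 2(0.1) = 0.2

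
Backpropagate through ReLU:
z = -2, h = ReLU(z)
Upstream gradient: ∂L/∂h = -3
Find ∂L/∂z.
∂L/∂z = 0

h = ReLU(-2) = 0
Since z < 0: ∂h/∂z = 0
∂L/∂z = ∂L/∂h · ∂h/∂z = -3 × 0 = 0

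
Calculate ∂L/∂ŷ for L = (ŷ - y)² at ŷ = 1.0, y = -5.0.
∂L/∂ŷ = 12.0

∂L/∂ŷ = 2(ŷ - y) = 2(1.0 - -5.0) = 2(6.0) = 12.0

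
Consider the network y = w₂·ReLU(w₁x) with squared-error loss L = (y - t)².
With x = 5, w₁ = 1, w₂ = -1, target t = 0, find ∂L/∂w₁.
∂L/∂w₁ = 50

Forward pass:
z = w₁x = 1×5 = 5
h = ReLU(5) = 5
y = w₂h = -1×5 = -5

Backward pass:
∂L/∂y = 2(y - t) = 2(-5 - 0) = -10
∂y/∂h = w₂ = -1
∂h/∂z = 1 (ReLU derivative)
∂z/∂w₁ = x = 5

∂L/∂w₁ = -10 × -1 × 1 × 5 = 50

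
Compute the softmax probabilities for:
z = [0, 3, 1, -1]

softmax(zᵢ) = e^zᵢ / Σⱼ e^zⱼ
p = [0.0414, 0.831, 0.1125, 0.0152]

exp(z) = [1, 20.09, 2.718, 0.3679]
Sum = 24.17
p = [0.0414, 0.831, 0.1125, 0.0152]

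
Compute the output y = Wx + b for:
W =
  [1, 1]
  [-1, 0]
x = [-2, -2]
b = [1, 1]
y = [-3, 3]

Wx = [1×-2 + 1×-2, -1×-2 + 0×-2]
   = [-4, 2]
y = Wx + b = [-4 + 1, 2 + 1] = [-3, 3]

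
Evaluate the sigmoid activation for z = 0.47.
0.6154

sigmoid(0.47) = 1/(1 + e^(-0.47)) = 1/(1 + 0.625) = 0.6154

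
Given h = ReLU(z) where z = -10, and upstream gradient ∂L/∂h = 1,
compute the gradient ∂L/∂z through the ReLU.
∂L/∂z = 0

h = ReLU(-10) = 0
Since z < 0: ∂h/∂z = 0
∂L/∂z = ∂L/∂h · ∂h/∂z = 1 × 0 = 0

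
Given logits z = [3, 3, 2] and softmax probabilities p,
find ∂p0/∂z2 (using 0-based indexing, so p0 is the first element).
∂p0/∂z2 = -0.06561

p = softmax(z) = [0.4223, 0.4223, 0.1554]
p0 = 0.4223, p2 = 0.1554

∂p0/∂z2 = -p0 × p2 = -0.4223 × 0.1554 = -0.06561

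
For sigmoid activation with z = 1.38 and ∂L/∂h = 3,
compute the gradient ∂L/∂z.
∂L/∂z = 0.4818

σ(1.38) = 0.799
σ'(1.38) = σ(1.38)(1 - σ(1.38)) = 0.799 × 0.201 = 0.1606
∂L/∂z = ∂L/∂h · σ'(z) = 3 × 0.1606 = 0.4818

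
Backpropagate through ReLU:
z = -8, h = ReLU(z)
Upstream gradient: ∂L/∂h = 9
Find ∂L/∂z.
∂L/∂z = 0

h = ReLU(-8) = 0
Since z < 0: ∂h/∂z = 0
∂L/∂z = ∂L/∂h · ∂h/∂z = 9 × 0 = 0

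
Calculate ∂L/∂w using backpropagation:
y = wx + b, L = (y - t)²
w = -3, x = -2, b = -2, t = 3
∂L/∂w = -4

y = wx + b = (-3)(-2) + -2 = 4
∂L/∂y = 2(y - t) = 2(4 - 3) = 2
∂y/∂w = x = -2
∂L/∂w = ∂L/∂y · ∂y/∂w = 2 × -2 = -4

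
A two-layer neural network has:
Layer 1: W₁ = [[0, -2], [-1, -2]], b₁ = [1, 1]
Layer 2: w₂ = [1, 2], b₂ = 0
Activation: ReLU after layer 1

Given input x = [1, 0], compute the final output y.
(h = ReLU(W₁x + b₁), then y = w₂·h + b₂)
y = 1

Layer 1 pre-activation: z₁ = [1, 0]
After ReLU: h = [1, 0]
Layer 2 output: y = 1×1 + 2×0 + 0 = 1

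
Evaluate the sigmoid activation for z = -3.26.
0.03697

sigmoid(-3.26) = 1/(1 + e^(3.26)) = 1/(1 + 26.05) = 0.03697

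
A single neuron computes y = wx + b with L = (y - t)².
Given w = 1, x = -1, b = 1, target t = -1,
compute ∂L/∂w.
∂L/∂w = -2

y = wx + b = (1)(-1) + 1 = 0
∂L/∂y = 2(y - t) = 2(0 - -1) = 2
∂y/∂w = x = -1
∂L/∂w = ∂L/∂y · ∂y/∂w = 2 × -1 = -2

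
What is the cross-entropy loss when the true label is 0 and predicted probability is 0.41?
L = 0.5276

L = -0·log(0.41) - 1·log(0.59) = -log(0.59) = 0.5276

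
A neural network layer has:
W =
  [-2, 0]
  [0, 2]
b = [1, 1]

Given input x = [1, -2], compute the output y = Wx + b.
y = [-1, -3]

Wx = [-2×1 + 0×-2, 0×1 + 2×-2]
   = [-2, -4]
y = Wx + b = [-2 + 1, -4 + 1] = [-1, -3]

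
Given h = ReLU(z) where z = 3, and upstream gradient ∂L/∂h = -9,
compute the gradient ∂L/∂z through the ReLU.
∂L/∂z = -9

h = ReLU(3) = 3
Since z > 0: ∂h/∂z = 1
∂L/∂z = ∂L/∂h · ∂h/∂z = -9 × 1 = -9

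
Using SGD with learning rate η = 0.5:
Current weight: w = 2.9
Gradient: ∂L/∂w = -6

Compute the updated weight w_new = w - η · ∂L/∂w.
w_new = 5.9

w_new = w - η·∂L/∂w = 2.9 - 0.5×(-6) = 2.9 - (-3) = 5.9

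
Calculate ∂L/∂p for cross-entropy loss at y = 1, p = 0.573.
∂L/∂p = -1.745

∂L/∂p = -y/p + (1-y)/(1-p) = -1/0.573 + 0 = -1.745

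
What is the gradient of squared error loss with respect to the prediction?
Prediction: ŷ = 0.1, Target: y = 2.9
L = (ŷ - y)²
∂L/∂ŷ = -5.6

∂L/∂ŷ = 2(ŷ - y) = 2(0.1 - 2.9) = 2(-2.8) = -5.6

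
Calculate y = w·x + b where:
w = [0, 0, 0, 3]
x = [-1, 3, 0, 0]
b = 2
y = 2

y = (0)(-1) + (0)(3) + (0)(0) + (3)(0) + 2 = 2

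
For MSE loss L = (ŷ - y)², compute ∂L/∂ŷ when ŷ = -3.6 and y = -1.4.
∂L/∂ŷ = -4.4

∂L/∂ŷ = 2(ŷ - y) = 2(-3.6 - -1.4) = 2(-2.2) = -4.4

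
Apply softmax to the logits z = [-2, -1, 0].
p = [0.09, 0.2447, 0.6652]

exp(z) = [0.1353, 0.3679, 1]
Sum = 1.503
p = [0.09, 0.2447, 0.6652]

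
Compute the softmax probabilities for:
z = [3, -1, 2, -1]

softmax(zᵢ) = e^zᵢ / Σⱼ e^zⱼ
p = [0.712, 0.013, 0.2619, 0.013]

exp(z) = [20.09, 0.3679, 7.389, 0.3679]
Sum = 28.21
p = [0.712, 0.013, 0.2619, 0.013]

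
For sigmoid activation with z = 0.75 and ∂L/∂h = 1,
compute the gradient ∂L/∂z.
∂L/∂z = 0.2179

σ(0.75) = 0.6792
σ'(0.75) = σ(0.75)(1 - σ(0.75)) = 0.6792 × 0.3208 = 0.2179
∂L/∂z = ∂L/∂h · σ'(z) = 1 × 0.2179 = 0.2179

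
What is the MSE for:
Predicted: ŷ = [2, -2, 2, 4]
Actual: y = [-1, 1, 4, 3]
MSE = 5.75

MSE = (1/4)((2--1)² + (-2-1)² + (2-4)² + (4-3)²) = (1/4)(9 + 9 + 4 + 1) = 5.75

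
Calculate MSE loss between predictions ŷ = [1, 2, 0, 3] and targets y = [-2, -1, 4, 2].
MSE = 8.75

MSE = (1/4)((1--2)² + (2--1)² + (0-4)² + (3-2)²) = (1/4)(9 + 9 + 16 + 1) = 8.75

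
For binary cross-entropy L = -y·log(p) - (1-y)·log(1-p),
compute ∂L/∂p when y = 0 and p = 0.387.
∂L/∂p = 1.631

∂L/∂p = -y/p + (1-y)/(1-p) = 0 + 1/0.613 = 1.631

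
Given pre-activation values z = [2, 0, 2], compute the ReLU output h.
h = [2, 0, 2]

ReLU applied element-wise: max(0,2)=2, max(0,0)=0, max(0,2)=2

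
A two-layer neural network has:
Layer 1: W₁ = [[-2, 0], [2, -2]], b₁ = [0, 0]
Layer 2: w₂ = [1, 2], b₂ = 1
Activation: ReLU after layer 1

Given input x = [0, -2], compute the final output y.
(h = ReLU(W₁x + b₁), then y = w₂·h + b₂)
y = 9

Layer 1 pre-activation: z₁ = [0, 4]
After ReLU: h = [0, 4]
Layer 2 output: y = 1×0 + 2×4 + 1 = 9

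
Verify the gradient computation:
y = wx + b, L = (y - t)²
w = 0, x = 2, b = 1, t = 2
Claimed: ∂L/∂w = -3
Incorrect

y = (0)(2) + 1 = 1
∂L/∂y = 2(y - t) = 2(1 - 2) = -2
∂y/∂w = x = 2
∂L/∂w = -2 × 2 = -4

Claimed value: -3
Incorrect: The correct gradient is -4.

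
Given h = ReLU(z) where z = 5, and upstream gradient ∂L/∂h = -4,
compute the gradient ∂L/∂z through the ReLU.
∂L/∂z = -4

h = ReLU(5) = 5
Since z > 0: ∂h/∂z = 1
∂L/∂z = ∂L/∂h · ∂h/∂z = -4 × 1 = -4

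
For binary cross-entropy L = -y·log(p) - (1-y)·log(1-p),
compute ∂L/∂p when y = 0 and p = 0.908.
∂L/∂p = 10.87

∂L/∂p = -y/p + (1-y)/(1-p) = 0 + 1/0.092 = 10.87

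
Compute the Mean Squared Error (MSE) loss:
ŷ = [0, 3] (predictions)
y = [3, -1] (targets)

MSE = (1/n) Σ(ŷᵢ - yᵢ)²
MSE = 12.5

MSE = (1/2)((0-3)² + (3--1)²) = (1/2)(9 + 16) = 12.5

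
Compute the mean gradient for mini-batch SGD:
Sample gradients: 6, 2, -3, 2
Average gradient = 1.75

Average = (1/4)(6 + 2 + -3 + 2) = 7/4 = 1.75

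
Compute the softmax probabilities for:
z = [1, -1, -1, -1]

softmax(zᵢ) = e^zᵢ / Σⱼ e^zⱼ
p = [0.7112, 0.0963, 0.0963, 0.0963]

exp(z) = [2.718, 0.3679, 0.3679, 0.3679]
Sum = 3.822
p = [0.7112, 0.0963, 0.0963, 0.0963]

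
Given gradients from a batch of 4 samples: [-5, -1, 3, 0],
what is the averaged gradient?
Average gradient = -0.75

Average = (1/4)(-5 + -1 + 3 + 0) = -3/4 = -0.75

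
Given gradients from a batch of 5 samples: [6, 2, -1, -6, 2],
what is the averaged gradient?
Average gradient = 0.6

Average = (1/5)(6 + 2 + -1 + -6 + 2) = 3/5 = 0.6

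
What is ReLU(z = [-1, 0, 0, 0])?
h = [0, 0, 0, 0]

ReLU applied element-wise: max(0,-1)=0, max(0,0)=0, max(0,0)=0, max(0,0)=0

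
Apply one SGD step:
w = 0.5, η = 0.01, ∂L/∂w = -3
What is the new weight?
w_new = 0.53

w_new = w - η·∂L/∂w = 0.5 - 0.01×(-3) = 0.5 - (-0.03) = 0.53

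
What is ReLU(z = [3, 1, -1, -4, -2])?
h = [3, 1, 0, 0, 0]

ReLU applied element-wise: max(0,3)=3, max(0,1)=1, max(0,-1)=0, max(0,-4)=0, max(0,-2)=0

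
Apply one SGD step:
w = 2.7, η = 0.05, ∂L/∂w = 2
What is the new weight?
w_new = 2.6

w_new = w - η·∂L/∂w = 2.7 - 0.05×(2) = 2.7 - (0.1) = 2.6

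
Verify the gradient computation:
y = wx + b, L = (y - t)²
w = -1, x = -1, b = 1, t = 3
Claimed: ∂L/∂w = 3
Incorrect

y = (-1)(-1) + 1 = 2
∂L/∂y = 2(y - t) = 2(2 - 3) = -2
∂y/∂w = x = -1
∂L/∂w = -2 × -1 = 2

Claimed value: 3
Incorrect: The correct gradient is 2.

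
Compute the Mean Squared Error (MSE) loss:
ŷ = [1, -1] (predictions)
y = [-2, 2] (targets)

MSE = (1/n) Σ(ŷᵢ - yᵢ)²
MSE = 9

MSE = (1/2)((1--2)² + (-1-2)²) = (1/2)(9 + 9) = 9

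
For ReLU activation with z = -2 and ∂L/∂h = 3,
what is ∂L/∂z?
∂L/∂z = 0

h = ReLU(-2) = 0
Since z < 0: ∂h/∂z = 0
∂L/∂z = ∂L/∂h · ∂h/∂z = 3 × 0 = 0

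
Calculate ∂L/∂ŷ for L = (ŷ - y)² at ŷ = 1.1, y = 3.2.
∂L/∂ŷ = -4.2

∂L/∂ŷ = 2(ŷ - y) = 2(1.1 - 3.2) = 2(-2.1) = -4.2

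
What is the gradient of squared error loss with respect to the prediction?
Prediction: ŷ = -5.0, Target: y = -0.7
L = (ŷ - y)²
∂L/∂ŷ = -8.6

∂L/∂ŷ = 2(ŷ - y) = 2(-5.0 - -0.7) = 2(-4.3) = -8.6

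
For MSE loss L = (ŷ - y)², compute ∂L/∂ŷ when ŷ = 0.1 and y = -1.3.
∂L/∂ŷ = 2.8

∂L/∂ŷ = 2(ŷ - y) = 2(0.1 - -1.3) = 2(1.4) = 2.8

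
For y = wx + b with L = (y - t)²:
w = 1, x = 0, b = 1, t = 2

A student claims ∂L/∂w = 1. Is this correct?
Incorrect

y = (1)(0) + 1 = 1
∂L/∂y = 2(y - t) = 2(1 - 2) = -2
∂y/∂w = x = 0
∂L/∂w = -2 × 0 = 0

Claimed value: 1
Incorrect: The correct gradient is 0.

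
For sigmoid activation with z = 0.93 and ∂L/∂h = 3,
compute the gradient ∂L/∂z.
∂L/∂z = 0.6086

σ(0.93) = 0.7171
σ'(0.93) = σ(0.93)(1 - σ(0.93)) = 0.7171 × 0.2829 = 0.2029
∂L/∂z = ∂L/∂h · σ'(z) = 3 × 0.2029 = 0.6086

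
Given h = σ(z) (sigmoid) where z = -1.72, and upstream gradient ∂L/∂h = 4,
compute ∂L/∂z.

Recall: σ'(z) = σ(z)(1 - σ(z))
∂L/∂z = 0.5152

σ(-1.72) = 0.1519
σ'(-1.72) = σ(-1.72)(1 - σ(-1.72)) = 0.1519 × 0.8481 = 0.1288
∂L/∂z = ∂L/∂h · σ'(z) = 4 × 0.1288 = 0.5152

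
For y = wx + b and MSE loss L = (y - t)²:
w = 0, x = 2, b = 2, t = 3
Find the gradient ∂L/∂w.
∂L/∂w = -4

y = wx + b = (0)(2) + 2 = 2
∂L/∂y = 2(y - t) = 2(2 - 3) = -2
∂y/∂w = x = 2
∂L/∂w = ∂L/∂y · ∂y/∂w = -2 × 2 = -4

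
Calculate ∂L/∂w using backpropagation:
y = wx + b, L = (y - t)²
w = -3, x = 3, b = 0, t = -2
∂L/∂w = -42

y = wx + b = (-3)(3) + 0 = -9
∂L/∂y = 2(y - t) = 2(-9 - -2) = -14
∂y/∂w = x = 3
∂L/∂w = ∂L/∂y · ∂y/∂w = -14 × 3 = -42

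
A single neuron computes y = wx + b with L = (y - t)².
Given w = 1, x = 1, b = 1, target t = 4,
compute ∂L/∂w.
∂L/∂w = -4

y = wx + b = (1)(1) + 1 = 2
∂L/∂y = 2(y - t) = 2(2 - 4) = -4
∂y/∂w = x = 1
∂L/∂w = ∂L/∂y · ∂y/∂w = -4 × 1 = -4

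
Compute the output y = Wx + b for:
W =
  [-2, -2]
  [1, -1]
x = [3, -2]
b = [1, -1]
y = [-1, 4]

Wx = [-2×3 + -2×-2, 1×3 + -1×-2]
   = [-2, 5]
y = Wx + b = [-2 + 1, 5 + -1] = [-1, 4]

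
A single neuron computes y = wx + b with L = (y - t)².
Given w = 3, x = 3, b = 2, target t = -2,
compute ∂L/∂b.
∂L/∂b = 26

y = wx + b = (3)(3) + 2 = 11
∂L/∂y = 2(y - t) = 2(11 - -2) = 26
∂y/∂b = 1
∂L/∂b = ∂L/∂y · ∂y/∂b = 26 × 1 = 26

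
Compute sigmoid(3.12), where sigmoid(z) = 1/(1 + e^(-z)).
0.9577

sigmoid(3.12) = 1/(1 + e^(-3.12)) = 1/(1 + 0.04416) = 0.9577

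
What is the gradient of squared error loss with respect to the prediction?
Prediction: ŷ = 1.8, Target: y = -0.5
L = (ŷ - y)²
∂L/∂ŷ = 4.6

∂L/∂ŷ = 2(ŷ - y) = 2(1.8 - -0.5) = 2(2.3) = 4.6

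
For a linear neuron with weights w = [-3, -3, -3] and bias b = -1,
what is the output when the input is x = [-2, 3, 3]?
y = -13

y = (-3)(-2) + (-3)(3) + (-3)(3) + -1 = -13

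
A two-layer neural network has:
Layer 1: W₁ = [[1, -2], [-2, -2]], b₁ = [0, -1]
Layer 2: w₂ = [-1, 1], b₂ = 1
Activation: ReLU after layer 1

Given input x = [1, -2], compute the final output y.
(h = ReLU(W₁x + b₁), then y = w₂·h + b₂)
y = -3

Layer 1 pre-activation: z₁ = [5, 1]
After ReLU: h = [5, 1]
Layer 2 output: y = -1×5 + 1×1 + 1 = -3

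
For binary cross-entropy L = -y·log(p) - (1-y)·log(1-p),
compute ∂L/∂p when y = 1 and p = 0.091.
∂L/∂p = -10.99

∂L/∂p = -y/p + (1-y)/(1-p) = -1/0.091 + 0 = -10.99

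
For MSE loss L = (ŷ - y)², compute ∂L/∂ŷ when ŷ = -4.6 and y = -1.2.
∂L/∂ŷ = -6.8

∂L/∂ŷ = 2(ŷ - y) = 2(-4.6 - -1.2) = 2(-3.4) = -6.8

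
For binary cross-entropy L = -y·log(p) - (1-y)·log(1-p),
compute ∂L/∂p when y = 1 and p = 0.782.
∂L/∂p = -1.279

∂L/∂p = -y/p + (1-y)/(1-p) = -1/0.782 + 0 = -1.279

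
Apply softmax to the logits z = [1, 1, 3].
p = [0.1065, 0.1065, 0.787]

exp(z) = [2.718, 2.718, 20.09]
Sum = 25.52
p = [0.1065, 0.1065, 0.787]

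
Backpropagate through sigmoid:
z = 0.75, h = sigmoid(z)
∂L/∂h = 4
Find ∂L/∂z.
∂L/∂z = 0.8716

σ(0.75) = 0.6792
σ'(0.75) = σ(0.75)(1 - σ(0.75)) = 0.6792 × 0.3208 = 0.2179
∂L/∂z = ∂L/∂h · σ'(z) = 4 × 0.2179 = 0.8716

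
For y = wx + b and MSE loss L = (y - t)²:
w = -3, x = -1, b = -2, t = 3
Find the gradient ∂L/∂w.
∂L/∂w = 4

y = wx + b = (-3)(-1) + -2 = 1
∂L/∂y = 2(y - t) = 2(1 - 3) = -4
∂y/∂w = x = -1
∂L/∂w = ∂L/∂y · ∂y/∂w = -4 × -1 = 4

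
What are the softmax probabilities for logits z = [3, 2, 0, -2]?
p = [0.702, 0.2583, 0.035, 0.0047]

exp(z) = [20.09, 7.389, 1, 0.1353]
Sum = 28.61
p = [0.702, 0.2583, 0.035, 0.0047]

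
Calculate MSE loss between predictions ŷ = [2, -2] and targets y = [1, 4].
MSE = 18.5

MSE = (1/2)((2-1)² + (-2-4)²) = (1/2)(1 + 36) = 18.5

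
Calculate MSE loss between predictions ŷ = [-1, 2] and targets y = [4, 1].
MSE = 13

MSE = (1/2)((-1-4)² + (2-1)²) = (1/2)(25 + 1) = 13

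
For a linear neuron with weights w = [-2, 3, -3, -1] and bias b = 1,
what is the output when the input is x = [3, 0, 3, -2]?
y = -12

y = (-2)(3) + (3)(0) + (-3)(3) + (-1)(-2) + 1 = -12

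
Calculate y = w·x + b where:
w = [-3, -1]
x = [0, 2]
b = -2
y = -4

y = (-3)(0) + (-1)(2) + -2 = -4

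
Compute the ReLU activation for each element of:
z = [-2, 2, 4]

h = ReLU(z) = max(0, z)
h = [0, 2, 4]

ReLU applied element-wise: max(0,-2)=0, max(0,2)=2, max(0,4)=4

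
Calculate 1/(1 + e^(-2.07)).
0.888

sigmoid(2.07) = 1/(1 + e^(-2.07)) = 1/(1 + 0.1262) = 0.888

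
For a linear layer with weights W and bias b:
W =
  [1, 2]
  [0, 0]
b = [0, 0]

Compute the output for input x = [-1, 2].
y = [3, 0]

Wx = [1×-1 + 2×2, 0×-1 + 0×2]
   = [3, 0]
y = Wx + b = [3 + 0, 0 + 0] = [3, 0]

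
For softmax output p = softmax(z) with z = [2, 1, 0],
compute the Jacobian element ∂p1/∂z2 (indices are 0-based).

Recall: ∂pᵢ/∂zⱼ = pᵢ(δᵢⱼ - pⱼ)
∂p1/∂z2 = -0.02203

p = softmax(z) = [0.6652, 0.2447, 0.09003]
p1 = 0.2447, p2 = 0.09003

∂p1/∂z2 = -p1 × p2 = -0.2447 × 0.09003 = -0.02203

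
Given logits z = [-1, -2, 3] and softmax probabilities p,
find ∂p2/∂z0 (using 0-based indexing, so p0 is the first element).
∂p2/∂z0 = -0.01743

p = softmax(z) = [0.01787, 0.006573, 0.9756]
p2 = 0.9756, p0 = 0.01787

∂p2/∂z0 = -p2 × p0 = -0.9756 × 0.01787 = -0.01743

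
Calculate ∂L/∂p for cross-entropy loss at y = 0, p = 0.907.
∂L/∂p = 10.75

∂L/∂p = -y/p + (1-y)/(1-p) = 0 + 1/0.093 = 10.75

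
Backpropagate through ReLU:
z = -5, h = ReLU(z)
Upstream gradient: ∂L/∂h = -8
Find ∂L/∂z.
∂L/∂z = 0

h = ReLU(-5) = 0
Since z < 0: ∂h/∂z = 0
∂L/∂z = ∂L/∂h · ∂h/∂z = -8 × 0 = 0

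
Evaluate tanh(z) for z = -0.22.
-0.2165

tanh(-0.22) = (e^(-0.22) - e^(0.22))/(e^(-0.22) + e^(0.22)) = -0.2165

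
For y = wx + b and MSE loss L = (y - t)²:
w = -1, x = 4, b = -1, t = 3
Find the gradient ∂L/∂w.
∂L/∂w = -64

y = wx + b = (-1)(4) + -1 = -5
∂L/∂y = 2(y - t) = 2(-5 - 3) = -16
∂y/∂w = x = 4
∂L/∂w = ∂L/∂y · ∂y/∂w = -16 × 4 = -64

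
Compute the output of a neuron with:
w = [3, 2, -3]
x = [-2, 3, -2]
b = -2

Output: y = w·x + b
y = 4

y = (3)(-2) + (2)(3) + (-3)(-2) + -2 = 4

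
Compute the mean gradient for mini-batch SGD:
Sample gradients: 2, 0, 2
Average gradient = 1.333

Average = (1/3)(2 + 0 + 2) = 4/3 = 1.333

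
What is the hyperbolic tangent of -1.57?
-0.917

tanh(-1.57) = (e^(-1.57) - e^(1.57))/(e^(-1.57) + e^(1.57)) = -0.917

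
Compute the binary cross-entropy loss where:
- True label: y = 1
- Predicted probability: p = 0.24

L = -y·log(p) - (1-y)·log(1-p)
L = 1.427

L = -1·log(0.24) - 0·log(0.76) = -log(0.24) = 1.427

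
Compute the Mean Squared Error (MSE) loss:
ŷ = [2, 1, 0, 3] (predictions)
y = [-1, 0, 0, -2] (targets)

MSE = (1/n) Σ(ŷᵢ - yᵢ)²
MSE = 8.75

MSE = (1/4)((2--1)² + (1-0)² + (0-0)² + (3--2)²) = (1/4)(9 + 1 + 0 + 25) = 8.75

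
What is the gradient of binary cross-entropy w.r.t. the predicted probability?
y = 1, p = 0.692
∂L/∂p = -1.445

∂L/∂p = -y/p + (1-y)/(1-p) = -1/0.692 + 0 = -1.445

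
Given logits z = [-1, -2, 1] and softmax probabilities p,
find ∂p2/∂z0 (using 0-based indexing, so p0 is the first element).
∂p2/∂z0 = -0.09636

p = softmax(z) = [0.1142, 0.04201, 0.8438]
p2 = 0.8438, p0 = 0.1142

∂p2/∂z0 = -p2 × p0 = -0.8438 × 0.1142 = -0.09636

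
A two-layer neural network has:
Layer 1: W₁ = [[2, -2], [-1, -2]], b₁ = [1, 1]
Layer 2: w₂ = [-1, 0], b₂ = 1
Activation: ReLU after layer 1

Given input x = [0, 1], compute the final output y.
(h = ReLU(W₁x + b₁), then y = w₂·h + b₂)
y = 1

Layer 1 pre-activation: z₁ = [-1, -1]
After ReLU: h = [0, 0]
Layer 2 output: y = -1×0 + 0×0 + 1 = 1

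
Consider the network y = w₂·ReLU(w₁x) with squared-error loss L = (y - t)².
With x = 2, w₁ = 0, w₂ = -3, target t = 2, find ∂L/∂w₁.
∂L/∂w₁ = 0

Forward pass:
z = w₁x = 0×2 = 0
h = ReLU(0) = 0
y = w₂h = -3×0 = 0

Backward pass:
∂L/∂y = 2(y - t) = 2(0 - 2) = -4
∂y/∂h = w₂ = -3
∂h/∂z = 0 (ReLU derivative)
∂z/∂w₁ = x = 2

∂L/∂w₁ = -4 × -3 × 0 × 2 = 0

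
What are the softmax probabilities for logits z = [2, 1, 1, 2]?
p = [0.3655, 0.1345, 0.1345, 0.3655]

exp(z) = [7.389, 2.718, 2.718, 7.389]
Sum = 20.21
p = [0.3655, 0.1345, 0.1345, 0.3655]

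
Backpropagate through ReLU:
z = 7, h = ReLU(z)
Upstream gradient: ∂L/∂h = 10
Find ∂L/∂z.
∂L/∂z = 10

h = ReLU(7) = 7
Since z > 0: ∂h/∂z = 1
∂L/∂z = ∂L/∂h · ∂h/∂z = 10 × 1 = 10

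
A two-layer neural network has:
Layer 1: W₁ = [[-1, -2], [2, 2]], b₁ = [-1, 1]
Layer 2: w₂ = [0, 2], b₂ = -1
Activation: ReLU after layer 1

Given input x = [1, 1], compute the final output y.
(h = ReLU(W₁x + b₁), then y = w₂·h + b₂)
y = 9

Layer 1 pre-activation: z₁ = [-4, 5]
After ReLU: h = [0, 5]
Layer 2 output: y = 0×0 + 2×5 + -1 = 9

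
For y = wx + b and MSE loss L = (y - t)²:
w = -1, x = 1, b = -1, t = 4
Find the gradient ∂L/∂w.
∂L/∂w = -12

y = wx + b = (-1)(1) + -1 = -2
∂L/∂y = 2(y - t) = 2(-2 - 4) = -12
∂y/∂w = x = 1
∂L/∂w = ∂L/∂y · ∂y/∂w = -12 × 1 = -12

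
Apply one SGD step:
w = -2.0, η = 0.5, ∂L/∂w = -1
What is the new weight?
w_new = -1.5

w_new = w - η·∂L/∂w = -2.0 - 0.5×(-1) = -2.0 - (-0.5) = -1.5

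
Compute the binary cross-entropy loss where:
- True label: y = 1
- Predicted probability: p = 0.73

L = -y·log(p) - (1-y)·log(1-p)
L = 0.3147

L = -1·log(0.73) - 0·log(0.27) = -log(0.73) = 0.3147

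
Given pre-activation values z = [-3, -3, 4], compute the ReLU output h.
h = [0, 0, 4]

ReLU applied element-wise: max(0,-3)=0, max(0,-3)=0, max(0,4)=4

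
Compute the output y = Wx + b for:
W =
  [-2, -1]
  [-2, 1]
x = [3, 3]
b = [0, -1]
y = [-9, -4]

Wx = [-2×3 + -1×3, -2×3 + 1×3]
   = [-9, -3]
y = Wx + b = [-9 + 0, -3 + -1] = [-9, -4]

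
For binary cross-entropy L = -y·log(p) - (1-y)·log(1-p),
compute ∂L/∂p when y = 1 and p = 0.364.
∂L/∂p = -2.747

∂L/∂p = -y/p + (1-y)/(1-p) = -1/0.364 + 0 = -2.747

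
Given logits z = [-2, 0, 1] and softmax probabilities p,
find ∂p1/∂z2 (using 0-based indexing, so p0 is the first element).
∂p1/∂z2 = -0.183

p = softmax(z) = [0.03512, 0.2595, 0.7054]
p1 = 0.2595, p2 = 0.7054

∂p1/∂z2 = -p1 × p2 = -0.2595 × 0.7054 = -0.183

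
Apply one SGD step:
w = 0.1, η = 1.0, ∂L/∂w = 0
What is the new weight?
w_new = 0.1

w_new = w - η·∂L/∂w = 0.1 - 1.0×(0) = 0.1 - (0) = 0.1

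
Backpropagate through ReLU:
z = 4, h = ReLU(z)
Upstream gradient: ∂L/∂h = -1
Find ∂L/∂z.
∂L/∂z = -1

h = ReLU(4) = 4
Since z > 0: ∂h/∂z = 1
∂L/∂z = ∂L/∂h · ∂h/∂z = -1 × 1 = -1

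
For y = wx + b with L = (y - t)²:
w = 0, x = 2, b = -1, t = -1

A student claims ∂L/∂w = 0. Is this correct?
Correct

y = (0)(2) + -1 = -1
∂L/∂y = 2(y - t) = 2(-1 - -1) = 0
∂y/∂w = x = 2
∂L/∂w = 0 × 2 = 0

Claimed value: 0
Correct: The correct gradient is 0.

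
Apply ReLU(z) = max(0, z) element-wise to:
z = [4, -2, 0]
h = [4, 0, 0]

ReLU applied element-wise: max(0,4)=4, max(0,-2)=0, max(0,0)=0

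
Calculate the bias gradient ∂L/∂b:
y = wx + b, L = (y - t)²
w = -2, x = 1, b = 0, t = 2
∂L/∂b = -8

y = wx + b = (-2)(1) + 0 = -2
∂L/∂y = 2(y - t) = 2(-2 - 2) = -8
∂y/∂b = 1
∂L/∂b = ∂L/∂y · ∂y/∂b = -8 × 1 = -8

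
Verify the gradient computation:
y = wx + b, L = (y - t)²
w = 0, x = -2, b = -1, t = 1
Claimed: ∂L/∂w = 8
Correct

y = (0)(-2) + -1 = -1
∂L/∂y = 2(y - t) = 2(-1 - 1) = -4
∂y/∂w = x = -2
∂L/∂w = -4 × -2 = 8

Claimed value: 8
Correct: The correct gradient is 8.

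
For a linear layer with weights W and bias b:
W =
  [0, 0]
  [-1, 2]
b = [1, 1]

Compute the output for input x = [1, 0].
y = [1, 0]

Wx = [0×1 + 0×0, -1×1 + 2×0]
   = [0, -1]
y = Wx + b = [0 + 1, -1 + 1] = [1, 0]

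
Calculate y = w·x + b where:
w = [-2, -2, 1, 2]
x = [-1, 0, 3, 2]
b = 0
y = 9

y = (-2)(-1) + (-2)(0) + (1)(3) + (2)(2) + 0 = 9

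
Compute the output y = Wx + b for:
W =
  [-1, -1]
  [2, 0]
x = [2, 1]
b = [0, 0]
y = [-3, 4]

Wx = [-1×2 + -1×1, 2×2 + 0×1]
   = [-3, 4]
y = Wx + b = [-3 + 0, 4 + 0] = [-3, 4]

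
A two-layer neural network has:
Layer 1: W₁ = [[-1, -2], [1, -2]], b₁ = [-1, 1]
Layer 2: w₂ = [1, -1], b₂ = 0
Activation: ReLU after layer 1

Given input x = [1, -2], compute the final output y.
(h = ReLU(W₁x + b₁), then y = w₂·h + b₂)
y = -4

Layer 1 pre-activation: z₁ = [2, 6]
After ReLU: h = [2, 6]
Layer 2 output: y = 1×2 + -1×6 + 0 = -4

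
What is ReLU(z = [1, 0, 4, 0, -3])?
h = [1, 0, 4, 0, 0]

ReLU applied element-wise: max(0,1)=1, max(0,0)=0, max(0,4)=4, max(0,0)=0, max(0,-3)=0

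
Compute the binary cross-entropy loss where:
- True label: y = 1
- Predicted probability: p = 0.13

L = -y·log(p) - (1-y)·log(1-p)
L = 2.04

L = -1·log(0.13) - 0·log(0.87) = -log(0.13) = 2.04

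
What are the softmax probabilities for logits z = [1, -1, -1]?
p = [0.787, 0.1065, 0.1065]

exp(z) = [2.718, 0.3679, 0.3679]
Sum = 3.454
p = [0.787, 0.1065, 0.1065]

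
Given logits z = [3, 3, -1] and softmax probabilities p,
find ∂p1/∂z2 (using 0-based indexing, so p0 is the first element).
∂p1/∂z2 = -0.004496

p = softmax(z) = [0.4955, 0.4955, 0.009075]
p1 = 0.4955, p2 = 0.009075

∂p1/∂z2 = -p1 × p2 = -0.4955 × 0.009075 = -0.004496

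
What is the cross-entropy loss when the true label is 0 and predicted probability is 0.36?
L = 0.4463

L = -0·log(0.36) - 1·log(0.64) = -log(0.64) = 0.4463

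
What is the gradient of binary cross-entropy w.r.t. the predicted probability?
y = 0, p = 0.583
∂L/∂p = 2.398

∂L/∂p = -y/p + (1-y)/(1-p) = 0 + 1/0.417 = 2.398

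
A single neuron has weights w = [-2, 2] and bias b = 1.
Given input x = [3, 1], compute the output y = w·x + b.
y = -3

y = (-2)(3) + (2)(1) + 1 = -3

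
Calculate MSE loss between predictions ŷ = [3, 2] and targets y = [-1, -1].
MSE = 12.5

MSE = (1/2)((3--1)² + (2--1)²) = (1/2)(16 + 9) = 12.5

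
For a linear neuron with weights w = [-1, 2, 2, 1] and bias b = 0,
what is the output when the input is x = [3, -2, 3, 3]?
y = 2

y = (-1)(3) + (2)(-2) + (2)(3) + (1)(3) + 0 = 2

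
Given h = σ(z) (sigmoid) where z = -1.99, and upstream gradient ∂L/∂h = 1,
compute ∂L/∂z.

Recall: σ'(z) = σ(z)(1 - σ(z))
∂L/∂z = 0.1058

σ(-1.99) = 0.1203
σ'(-1.99) = σ(-1.99)(1 - σ(-1.99)) = 0.1203 × 0.8797 = 0.1058
∂L/∂z = ∂L/∂h · σ'(z) = 1 × 0.1058 = 0.1058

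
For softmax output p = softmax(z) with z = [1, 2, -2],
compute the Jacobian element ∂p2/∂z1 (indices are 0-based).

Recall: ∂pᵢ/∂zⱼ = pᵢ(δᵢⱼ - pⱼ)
∂p2/∂z1 = -0.009532

p = softmax(z) = [0.2654, 0.7214, 0.01321]
p2 = 0.01321, p1 = 0.7214

∂p2/∂z1 = -p2 × p1 = -0.01321 × 0.7214 = -0.009532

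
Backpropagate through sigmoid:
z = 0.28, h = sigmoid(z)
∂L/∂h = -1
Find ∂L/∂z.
∂L/∂z = -0.2452

σ(0.28) = 0.5695
σ'(0.28) = σ(0.28)(1 - σ(0.28)) = 0.5695 × 0.4305 = 0.2452
∂L/∂z = ∂L/∂h · σ'(z) = -1 × 0.2452 = -0.2452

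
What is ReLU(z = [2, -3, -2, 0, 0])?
h = [2, 0, 0, 0, 0]

ReLU applied element-wise: max(0,2)=2, max(0,-3)=0, max(0,-2)=0, max(0,0)=0, max(0,0)=0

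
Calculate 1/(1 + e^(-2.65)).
0.934

sigmoid(2.65) = 1/(1 + e^(-2.65)) = 1/(1 + 0.07065) = 0.934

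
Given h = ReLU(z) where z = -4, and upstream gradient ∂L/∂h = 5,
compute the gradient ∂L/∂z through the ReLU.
∂L/∂z = 0

h = ReLU(-4) = 0
Since z < 0: ∂h/∂z = 0
∂L/∂z = ∂L/∂h · ∂h/∂z = 5 × 0 = 0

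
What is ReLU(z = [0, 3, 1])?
h = [0, 3, 1]

ReLU applied element-wise: max(0,0)=0, max(0,3)=3, max(0,1)=1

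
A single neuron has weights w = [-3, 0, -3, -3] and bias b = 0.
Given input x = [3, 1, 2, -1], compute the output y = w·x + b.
y = -12

y = (-3)(3) + (0)(1) + (-3)(2) + (-3)(-1) + 0 = -12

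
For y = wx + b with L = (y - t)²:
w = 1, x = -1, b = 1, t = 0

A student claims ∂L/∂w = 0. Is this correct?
Correct

y = (1)(-1) + 1 = 0
∂L/∂y = 2(y - t) = 2(0 - 0) = 0
∂y/∂w = x = -1
∂L/∂w = 0 × -1 = 0

Claimed value: 0
Correct: The correct gradient is 0.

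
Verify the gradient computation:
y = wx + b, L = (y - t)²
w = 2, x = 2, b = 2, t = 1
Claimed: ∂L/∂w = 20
Correct

y = (2)(2) + 2 = 6
∂L/∂y = 2(y - t) = 2(6 - 1) = 10
∂y/∂w = x = 2
∂L/∂w = 10 × 2 = 20

Claimed value: 20
Correct: The correct gradient is 20.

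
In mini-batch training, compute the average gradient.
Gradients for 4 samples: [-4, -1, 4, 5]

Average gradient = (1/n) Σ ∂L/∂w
Average gradient = 1

Average = (1/4)(-4 + -1 + 4 + 5) = 4/4 = 1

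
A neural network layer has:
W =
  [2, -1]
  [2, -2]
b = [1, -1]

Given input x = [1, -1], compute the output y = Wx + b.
y = [4, 3]

Wx = [2×1 + -1×-1, 2×1 + -2×-1]
   = [3, 4]
y = Wx + b = [3 + 1, 4 + -1] = [4, 3]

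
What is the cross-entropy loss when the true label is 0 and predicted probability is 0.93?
L = 2.659

L = -0·log(0.93) - 1·log(0.07) = -log(0.07) = 2.659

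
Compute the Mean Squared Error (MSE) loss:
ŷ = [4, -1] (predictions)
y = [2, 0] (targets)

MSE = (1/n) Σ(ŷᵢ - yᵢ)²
MSE = 2.5

MSE = (1/2)((4-2)² + (-1-0)²) = (1/2)(4 + 1) = 2.5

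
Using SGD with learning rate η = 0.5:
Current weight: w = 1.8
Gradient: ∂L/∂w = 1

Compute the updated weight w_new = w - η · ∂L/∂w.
w_new = 1.3

w_new = w - η·∂L/∂w = 1.8 - 0.5×(1) = 1.8 - (0.5) = 1.3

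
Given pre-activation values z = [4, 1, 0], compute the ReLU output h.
h = [4, 1, 0]

ReLU applied element-wise: max(0,4)=4, max(0,1)=1, max(0,0)=0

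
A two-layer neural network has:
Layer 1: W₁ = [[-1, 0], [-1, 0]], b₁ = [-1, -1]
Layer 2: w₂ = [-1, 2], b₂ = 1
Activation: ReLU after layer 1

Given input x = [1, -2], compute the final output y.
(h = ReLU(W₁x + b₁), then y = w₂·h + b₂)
y = 1

Layer 1 pre-activation: z₁ = [-2, -2]
After ReLU: h = [0, 0]
Layer 2 output: y = -1×0 + 2×0 + 1 = 1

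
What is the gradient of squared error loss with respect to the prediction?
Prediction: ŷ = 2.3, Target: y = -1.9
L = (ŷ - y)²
∂L/∂ŷ = 8.4

∂L/∂ŷ = 2(ŷ - y) = 2(2.3 - -1.9) = 2(4.2) = 8.4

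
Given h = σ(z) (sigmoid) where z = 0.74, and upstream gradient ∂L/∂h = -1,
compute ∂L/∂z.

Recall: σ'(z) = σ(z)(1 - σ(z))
∂L/∂z = -0.2187

σ(0.74) = 0.677
σ'(0.74) = σ(0.74)(1 - σ(0.74)) = 0.677 × 0.323 = 0.2187
∂L/∂z = ∂L/∂h · σ'(z) = -1 × 0.2187 = -0.2187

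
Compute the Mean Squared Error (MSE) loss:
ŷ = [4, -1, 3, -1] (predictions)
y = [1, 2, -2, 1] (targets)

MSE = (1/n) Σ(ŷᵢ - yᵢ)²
MSE = 11.75

MSE = (1/4)((4-1)² + (-1-2)² + (3--2)² + (-1-1)²) = (1/4)(9 + 9 + 25 + 4) = 11.75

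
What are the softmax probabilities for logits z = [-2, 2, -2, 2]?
p = [0.009, 0.491, 0.009, 0.491]

exp(z) = [0.1353, 7.389, 0.1353, 7.389]
Sum = 15.05
p = [0.009, 0.491, 0.009, 0.491]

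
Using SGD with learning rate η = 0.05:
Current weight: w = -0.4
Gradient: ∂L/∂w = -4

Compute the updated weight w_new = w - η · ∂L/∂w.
w_new = -0.2

w_new = w - η·∂L/∂w = -0.4 - 0.05×(-4) = -0.4 - (-0.2) = -0.2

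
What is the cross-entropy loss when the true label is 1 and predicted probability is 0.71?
L = 0.3425

L = -1·log(0.71) - 0·log(0.29) = -log(0.71) = 0.3425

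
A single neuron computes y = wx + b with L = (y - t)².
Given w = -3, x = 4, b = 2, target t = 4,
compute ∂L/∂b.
∂L/∂b = -28

y = wx + b = (-3)(4) + 2 = -10
∂L/∂y = 2(y - t) = 2(-10 - 4) = -28
∂y/∂b = 1
∂L/∂b = ∂L/∂y · ∂y/∂b = -28 × 1 = -28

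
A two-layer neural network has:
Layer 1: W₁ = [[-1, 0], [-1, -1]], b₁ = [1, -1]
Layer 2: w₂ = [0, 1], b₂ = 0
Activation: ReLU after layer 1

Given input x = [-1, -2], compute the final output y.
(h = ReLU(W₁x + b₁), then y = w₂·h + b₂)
y = 2

Layer 1 pre-activation: z₁ = [2, 2]
After ReLU: h = [2, 2]
Layer 2 output: y = 0×2 + 1×2 + 0 = 2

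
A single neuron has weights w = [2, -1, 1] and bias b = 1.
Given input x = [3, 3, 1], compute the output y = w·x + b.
y = 5

y = (2)(3) + (-1)(3) + (1)(1) + 1 = 5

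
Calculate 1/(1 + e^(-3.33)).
0.9654

sigmoid(3.33) = 1/(1 + e^(-3.33)) = 1/(1 + 0.03579) = 0.9654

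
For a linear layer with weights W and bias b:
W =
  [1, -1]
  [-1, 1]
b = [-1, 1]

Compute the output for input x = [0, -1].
y = [0, 0]

Wx = [1×0 + -1×-1, -1×0 + 1×-1]
   = [1, -1]
y = Wx + b = [1 + -1, -1 + 1] = [0, 0]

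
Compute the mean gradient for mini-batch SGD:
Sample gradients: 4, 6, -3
Average gradient = 2.333

Average = (1/3)(4 + 6 + -3) = 7/3 = 2.333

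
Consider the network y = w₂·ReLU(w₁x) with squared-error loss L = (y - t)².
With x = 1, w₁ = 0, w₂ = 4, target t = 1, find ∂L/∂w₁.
∂L/∂w₁ = 0

Forward pass:
z = w₁x = 0×1 = 0
h = ReLU(0) = 0
y = w₂h = 4×0 = 0

Backward pass:
∂L/∂y = 2(y - t) = 2(0 - 1) = -2
∂y/∂h = w₂ = 4
∂h/∂z = 0 (ReLU derivative)
∂z/∂w₁ = x = 1

∂L/∂w₁ = -2 × 4 × 0 × 1 = 0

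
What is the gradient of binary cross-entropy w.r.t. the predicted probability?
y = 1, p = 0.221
∂L/∂p = -4.525

∂L/∂p = -y/p + (1-y)/(1-p) = -1/0.221 + 0 = -4.525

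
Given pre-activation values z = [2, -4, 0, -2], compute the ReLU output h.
h = [2, 0, 0, 0]

ReLU applied element-wise: max(0,2)=2, max(0,-4)=0, max(0,0)=0, max(0,-2)=0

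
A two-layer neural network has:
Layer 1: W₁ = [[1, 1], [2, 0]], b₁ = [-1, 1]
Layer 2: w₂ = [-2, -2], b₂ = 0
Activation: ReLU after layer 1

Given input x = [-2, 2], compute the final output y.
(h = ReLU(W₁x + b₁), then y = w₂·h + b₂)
y = 0

Layer 1 pre-activation: z₁ = [-1, -3]
After ReLU: h = [0, 0]
Layer 2 output: y = -2×0 + -2×0 + 0 = 0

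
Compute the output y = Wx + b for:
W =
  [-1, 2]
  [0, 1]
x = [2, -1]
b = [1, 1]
y = [-3, 0]

Wx = [-1×2 + 2×-1, 0×2 + 1×-1]
   = [-4, -1]
y = Wx + b = [-4 + 1, -1 + 1] = [-3, 0]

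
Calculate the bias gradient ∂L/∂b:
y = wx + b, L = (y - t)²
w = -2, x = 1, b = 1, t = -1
∂L/∂b = 0

y = wx + b = (-2)(1) + 1 = -1
∂L/∂y = 2(y - t) = 2(-1 - -1) = 0
∂y/∂b = 1
∂L/∂b = ∂L/∂y · ∂y/∂b = 0 × 1 = 0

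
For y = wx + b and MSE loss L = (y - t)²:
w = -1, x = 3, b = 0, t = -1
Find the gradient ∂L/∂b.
∂L/∂b = -4

y = wx + b = (-1)(3) + 0 = -3
∂L/∂y = 2(y - t) = 2(-3 - -1) = -4
∂y/∂b = 1
∂L/∂b = ∂L/∂y · ∂y/∂b = -4 × 1 = -4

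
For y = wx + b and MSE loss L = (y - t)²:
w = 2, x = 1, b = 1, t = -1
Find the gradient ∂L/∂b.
∂L/∂b = 8

y = wx + b = (2)(1) + 1 = 3
∂L/∂y = 2(y - t) = 2(3 - -1) = 8
∂y/∂b = 1
∂L/∂b = ∂L/∂y · ∂y/∂b = 8 × 1 = 8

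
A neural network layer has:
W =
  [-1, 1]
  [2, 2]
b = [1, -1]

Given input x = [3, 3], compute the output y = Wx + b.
y = [1, 11]

Wx = [-1×3 + 1×3, 2×3 + 2×3]
   = [0, 12]
y = Wx + b = [0 + 1, 12 + -1] = [1, 11]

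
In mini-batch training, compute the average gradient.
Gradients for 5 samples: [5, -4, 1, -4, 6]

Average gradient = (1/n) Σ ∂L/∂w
Average gradient = 0.8

Average = (1/5)(5 + -4 + 1 + -4 + 6) = 4/5 = 0.8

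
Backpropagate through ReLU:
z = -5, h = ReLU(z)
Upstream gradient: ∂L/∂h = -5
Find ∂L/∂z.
∂L/∂z = 0

h = ReLU(-5) = 0
Since z < 0: ∂h/∂z = 0
∂L/∂z = ∂L/∂h · ∂h/∂z = -5 × 0 = 0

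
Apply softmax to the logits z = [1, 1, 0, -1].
p = [0.3995, 0.3995, 0.147, 0.0541]

exp(z) = [2.718, 2.718, 1, 0.3679]
Sum = 6.804
p = [0.3995, 0.3995, 0.147, 0.0541]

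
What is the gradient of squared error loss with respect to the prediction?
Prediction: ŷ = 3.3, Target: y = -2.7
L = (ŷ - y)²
∂L/∂ŷ = 12.0

∂L/∂ŷ = 2(ŷ - y) = 2(3.3 - -2.7) = 2(6.0) = 12.0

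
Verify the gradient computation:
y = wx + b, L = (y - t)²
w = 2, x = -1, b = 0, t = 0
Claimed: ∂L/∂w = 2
Incorrect

y = (2)(-1) + 0 = -2
∂L/∂y = 2(y - t) = 2(-2 - 0) = -4
∂y/∂w = x = -1
∂L/∂w = -4 × -1 = 4

Claimed value: 2
Incorrect: The correct gradient is 4.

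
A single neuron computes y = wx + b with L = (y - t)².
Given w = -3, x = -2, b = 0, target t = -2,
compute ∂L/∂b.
∂L/∂b = 16

y = wx + b = (-3)(-2) + 0 = 6
∂L/∂y = 2(y - t) = 2(6 - -2) = 16
∂y/∂b = 1
∂L/∂b = ∂L/∂y · ∂y/∂b = 16 × 1 = 16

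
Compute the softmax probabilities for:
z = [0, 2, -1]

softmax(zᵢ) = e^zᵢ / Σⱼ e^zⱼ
p = [0.1142, 0.8438, 0.042]

exp(z) = [1, 7.389, 0.3679]
Sum = 8.757
p = [0.1142, 0.8438, 0.042]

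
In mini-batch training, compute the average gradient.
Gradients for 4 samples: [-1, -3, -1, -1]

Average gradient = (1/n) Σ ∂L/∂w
Average gradient = -1.5

Average = (1/4)(-1 + -3 + -1 + -1) = -6/4 = -1.5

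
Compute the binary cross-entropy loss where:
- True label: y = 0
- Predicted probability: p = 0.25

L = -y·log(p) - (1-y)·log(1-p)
L = 0.2877

L = -0·log(0.25) - 1·log(0.75) = -log(0.75) = 0.2877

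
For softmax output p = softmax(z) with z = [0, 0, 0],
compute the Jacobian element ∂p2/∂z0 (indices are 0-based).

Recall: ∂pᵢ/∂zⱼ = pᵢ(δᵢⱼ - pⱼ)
∂p2/∂z0 = -0.1111

p = softmax(z) = [0.3333, 0.3333, 0.3333]
p2 = 0.3333, p0 = 0.3333

∂p2/∂z0 = -p2 × p0 = -0.3333 × 0.3333 = -0.1111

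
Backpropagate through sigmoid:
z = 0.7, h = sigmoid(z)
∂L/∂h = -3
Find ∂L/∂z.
∂L/∂z = -0.6651

σ(0.7) = 0.6682
σ'(0.7) = σ(0.7)(1 - σ(0.7)) = 0.6682 × 0.3318 = 0.2217
∂L/∂z = ∂L/∂h · σ'(z) = -3 × 0.2217 = -0.6651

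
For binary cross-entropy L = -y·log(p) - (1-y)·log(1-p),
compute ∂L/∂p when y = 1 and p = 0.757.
∂L/∂p = -1.321

∂L/∂p = -y/p + (1-y)/(1-p) = -1/0.757 + 0 = -1.321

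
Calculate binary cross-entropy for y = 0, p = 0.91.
L = 2.408

L = -0·log(0.91) - 1·log(0.09) = -log(0.09) = 2.408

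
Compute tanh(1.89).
0.9554

tanh(1.89) = (e^(1.89) - e^(-1.89))/(e^(1.89) + e^(-1.89)) = 0.9554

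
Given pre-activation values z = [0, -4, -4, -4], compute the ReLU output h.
h = [0, 0, 0, 0]

ReLU applied element-wise: max(0,0)=0, max(0,-4)=0, max(0,-4)=0, max(0,-4)=0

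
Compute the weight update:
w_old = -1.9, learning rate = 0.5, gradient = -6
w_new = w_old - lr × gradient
w_new = 1.1

w_new = w - η·∂L/∂w = -1.9 - 0.5×(-6) = -1.9 - (-3) = 1.1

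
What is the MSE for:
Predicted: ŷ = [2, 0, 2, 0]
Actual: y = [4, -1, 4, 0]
MSE = 2.25

MSE = (1/4)((2-4)² + (0--1)² + (2-4)² + (0-0)²) = (1/4)(4 + 1 + 4 + 0) = 2.25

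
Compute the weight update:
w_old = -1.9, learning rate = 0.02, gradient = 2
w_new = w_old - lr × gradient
w_new = -1.94

w_new = w - η·∂L/∂w = -1.9 - 0.02×(2) = -1.9 - (0.04) = -1.94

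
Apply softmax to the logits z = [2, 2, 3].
p = [0.2119, 0.2119, 0.5761]

exp(z) = [7.389, 7.389, 20.09]
Sum = 34.86
p = [0.2119, 0.2119, 0.5761]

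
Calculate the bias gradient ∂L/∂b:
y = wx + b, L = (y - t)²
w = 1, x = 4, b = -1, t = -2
∂L/∂b = 10

y = wx + b = (1)(4) + -1 = 3
∂L/∂y = 2(y - t) = 2(3 - -2) = 10
∂y/∂b = 1
∂L/∂b = ∂L/∂y · ∂y/∂b = 10 × 1 = 10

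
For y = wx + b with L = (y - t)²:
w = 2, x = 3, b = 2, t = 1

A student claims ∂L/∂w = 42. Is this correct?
Correct

y = (2)(3) + 2 = 8
∂L/∂y = 2(y - t) = 2(8 - 1) = 14
∂y/∂w = x = 3
∂L/∂w = 14 × 3 = 42

Claimed value: 42
Correct: The correct gradient is 42.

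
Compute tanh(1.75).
0.9414

tanh(1.75) = (e^(1.75) - e^(-1.75))/(e^(1.75) + e^(-1.75)) = 0.9414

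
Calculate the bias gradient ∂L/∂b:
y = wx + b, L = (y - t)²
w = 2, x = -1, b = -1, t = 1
∂L/∂b = -8

y = wx + b = (2)(-1) + -1 = -3
∂L/∂y = 2(y - t) = 2(-3 - 1) = -8
∂y/∂b = 1
∂L/∂b = ∂L/∂y · ∂y/∂b = -8 × 1 = -8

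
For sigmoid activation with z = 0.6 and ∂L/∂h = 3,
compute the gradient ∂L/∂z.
∂L/∂z = 0.6864

σ(0.6) = 0.6457
σ'(0.6) = σ(0.6)(1 - σ(0.6)) = 0.6457 × 0.3543 = 0.2288
∂L/∂z = ∂L/∂h · σ'(z) = 3 × 0.2288 = 0.6864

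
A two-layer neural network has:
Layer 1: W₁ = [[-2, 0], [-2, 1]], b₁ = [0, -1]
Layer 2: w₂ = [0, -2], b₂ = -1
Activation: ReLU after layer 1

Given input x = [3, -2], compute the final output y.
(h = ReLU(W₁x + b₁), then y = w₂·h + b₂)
y = -1

Layer 1 pre-activation: z₁ = [-6, -9]
After ReLU: h = [0, 0]
Layer 2 output: y = 0×0 + -2×0 + -1 = -1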